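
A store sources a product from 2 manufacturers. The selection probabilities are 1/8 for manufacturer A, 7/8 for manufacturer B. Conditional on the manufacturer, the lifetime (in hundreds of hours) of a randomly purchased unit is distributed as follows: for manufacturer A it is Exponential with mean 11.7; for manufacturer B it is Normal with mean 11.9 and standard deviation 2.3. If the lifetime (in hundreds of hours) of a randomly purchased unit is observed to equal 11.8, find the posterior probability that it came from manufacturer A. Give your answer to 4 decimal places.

Likelihoods f(11.8 | ·): A: 0.0311751; B: 0.173289.
Posterior ∝ prior × likelihood. Numerator for A: 0.125·0.0311751 = 0.00389689.
Normalizing constant: 0.125·0.0311751 + 0.875·0.173289 = 0.155525.
P(A | observation) = 0.00389689 / 0.155525 = 0.0250563.

0.0251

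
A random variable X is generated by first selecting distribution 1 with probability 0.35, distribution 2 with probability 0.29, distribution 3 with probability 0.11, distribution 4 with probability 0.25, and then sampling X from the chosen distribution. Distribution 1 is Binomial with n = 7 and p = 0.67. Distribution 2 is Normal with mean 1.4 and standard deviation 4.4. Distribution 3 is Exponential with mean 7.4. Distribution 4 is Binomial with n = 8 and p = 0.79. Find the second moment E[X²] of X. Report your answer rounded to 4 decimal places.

For each component E[X²] = Var + (mean)², giving 1: 23.5438; 2: 21.32; 3: 109.52; 4: 41.2696.
Overall E[X²] = 0.35·23.5438 + 0.29·21.32 + 0.11·109.52 + 0.25·41.2696 = 36.7877.

36.7877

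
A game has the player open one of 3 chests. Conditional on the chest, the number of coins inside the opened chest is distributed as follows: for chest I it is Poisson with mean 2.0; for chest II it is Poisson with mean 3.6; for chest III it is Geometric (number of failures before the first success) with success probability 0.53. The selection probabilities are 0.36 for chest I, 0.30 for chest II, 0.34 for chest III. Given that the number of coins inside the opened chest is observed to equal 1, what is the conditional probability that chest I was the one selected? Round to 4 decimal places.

0.4604

Likelihoods P(X=1 | ·): I: 0.270671; II: 0.0983654; III: 0.2491.
Posterior ∝ prior × likelihood. Numerator for I: 0.36·0.270671 = 0.0974414.
Normalizing constant: 0.36·0.270671 + 0.3·0.0983654 + 0.34·0.2491 = 0.211645.
P(I | observation) = 0.0974414 / 0.211645 = 0.4604.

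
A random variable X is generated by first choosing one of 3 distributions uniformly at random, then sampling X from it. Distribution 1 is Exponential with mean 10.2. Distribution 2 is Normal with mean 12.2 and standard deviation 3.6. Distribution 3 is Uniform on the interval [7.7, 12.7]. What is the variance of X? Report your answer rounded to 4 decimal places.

Per component, 1: μ=10.2, E[X²]=208.08; 2: μ=12.2, E[X²]=161.8; 3: μ=10.2, E[X²]=106.123.
E[X] = 0.333333·10.2 + 0.333333·12.2 + 0.333333·10.2 = 10.8667.
E[X²] = 0.333333·208.08 + 0.333333·161.8 + 0.333333·106.123 = 158.668.
Var(X) = E[X²] − (E[X])² = 158.668 − 118.084 = 40.5833.

40.5833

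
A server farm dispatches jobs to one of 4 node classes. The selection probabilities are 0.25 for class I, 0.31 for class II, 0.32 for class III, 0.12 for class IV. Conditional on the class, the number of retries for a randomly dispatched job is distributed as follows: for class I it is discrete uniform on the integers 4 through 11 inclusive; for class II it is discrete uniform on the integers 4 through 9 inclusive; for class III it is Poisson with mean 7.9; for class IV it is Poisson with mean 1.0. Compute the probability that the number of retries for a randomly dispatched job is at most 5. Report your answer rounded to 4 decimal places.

Conditional on each class, P(X ≤ 5): I: 0.25; II: 0.333333; III: 0.200569; IV: 0.999406.
By total probability, P(X ≤ 5) = 0.25·0.25 + 0.31·0.333333 + 0.32·0.200569 + 0.12·0.999406 = 0.349944.

0.3499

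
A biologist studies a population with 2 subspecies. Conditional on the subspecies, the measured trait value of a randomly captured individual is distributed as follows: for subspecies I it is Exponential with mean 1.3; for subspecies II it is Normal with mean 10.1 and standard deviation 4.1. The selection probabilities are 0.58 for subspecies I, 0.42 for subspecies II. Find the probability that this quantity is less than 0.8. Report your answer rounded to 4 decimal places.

0.2714

Conditional on each subspecies, P(X < 0.8): I: 0.459567; II: 0.0116557.
By total probability, P(X < 0.8) = 0.58·0.459567 + 0.42·0.0116557 = 0.271444.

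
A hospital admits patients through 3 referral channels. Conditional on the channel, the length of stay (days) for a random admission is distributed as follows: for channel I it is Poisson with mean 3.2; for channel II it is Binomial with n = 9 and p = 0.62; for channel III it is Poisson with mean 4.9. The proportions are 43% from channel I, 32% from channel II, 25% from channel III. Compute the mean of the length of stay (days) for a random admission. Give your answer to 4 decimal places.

Component means — I: 3.2; II: 5.58; III: 4.9.
E[X] = 0.43·3.2 + 0.32·5.58 + 0.25·4.9 = 4.3866.

4.3866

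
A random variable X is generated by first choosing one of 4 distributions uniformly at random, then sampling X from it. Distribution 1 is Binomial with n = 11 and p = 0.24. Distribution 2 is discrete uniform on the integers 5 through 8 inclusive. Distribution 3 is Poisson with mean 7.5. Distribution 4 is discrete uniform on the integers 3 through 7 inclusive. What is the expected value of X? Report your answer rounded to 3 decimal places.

Component means — 1: 2.64; 2: 6.5; 3: 7.5; 4: 5.
E[X] = 0.25·2.64 + 0.25·6.5 + 0.25·7.5 + 0.25·5 = 5.41.

5.410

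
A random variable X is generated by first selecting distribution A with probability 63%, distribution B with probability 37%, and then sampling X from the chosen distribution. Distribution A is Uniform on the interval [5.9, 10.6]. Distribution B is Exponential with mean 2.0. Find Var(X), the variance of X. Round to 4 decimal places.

Per component, A: μ=8.25, E[X²]=69.9033; B: μ=2, E[X²]=8.
E[X] = 0.63·8.25 + 0.37·2 = 5.9375.
E[X²] = 0.63·69.9033 + 0.37·8 = 46.9991.
Var(X) = E[X²] − (E[X])² = 46.9991 − 35.2539 = 11.7452.

11.7452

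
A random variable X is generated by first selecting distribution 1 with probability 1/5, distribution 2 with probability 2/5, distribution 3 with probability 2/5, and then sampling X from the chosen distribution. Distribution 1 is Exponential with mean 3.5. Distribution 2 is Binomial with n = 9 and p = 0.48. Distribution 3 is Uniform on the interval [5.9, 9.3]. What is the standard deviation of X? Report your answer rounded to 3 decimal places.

2.618

Per component, 1: μ=3.5, E[X²]=24.5; 2: μ=4.32, E[X²]=20.9088; 3: μ=7.6, E[X²]=58.7233.
E[X] = 0.2·3.5 + 0.4·4.32 + 0.4·7.6 = 5.468.
E[X²] = 0.2·24.5 + 0.4·20.9088 + 0.4·58.7233 = 36.7529.
Var(X) = E[X²] − (E[X])² = 36.7529 − 29.899 = 6.85383.
SD(X) = √6.85383 = 2.61798.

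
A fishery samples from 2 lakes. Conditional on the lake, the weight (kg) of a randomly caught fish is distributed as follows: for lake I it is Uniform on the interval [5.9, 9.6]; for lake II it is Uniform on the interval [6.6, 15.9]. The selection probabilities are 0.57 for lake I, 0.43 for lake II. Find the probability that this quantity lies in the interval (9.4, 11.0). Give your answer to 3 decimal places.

0.105

Conditional on each lake, P(9.4 < X < 11.0): I: 0.0540541; II: 0.172043.
By total probability, P(9.4 < X < 11.0) = 0.57·0.0540541 + 0.43·0.172043 = 0.104789.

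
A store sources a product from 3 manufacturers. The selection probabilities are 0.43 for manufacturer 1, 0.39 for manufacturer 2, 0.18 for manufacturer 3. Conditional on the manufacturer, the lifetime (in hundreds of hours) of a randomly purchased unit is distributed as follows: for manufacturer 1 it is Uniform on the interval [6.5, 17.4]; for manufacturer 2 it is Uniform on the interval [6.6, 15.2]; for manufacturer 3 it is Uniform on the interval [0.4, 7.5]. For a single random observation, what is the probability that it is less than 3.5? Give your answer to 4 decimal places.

0.0786

Conditional on each manufacturer, P(X < 3.5): 1: 0; 2: 0; 3: 0.43662.
By total probability, P(X < 3.5) = 0.43·0 + 0.39·0 + 0.18·0.43662 = 0.0785915.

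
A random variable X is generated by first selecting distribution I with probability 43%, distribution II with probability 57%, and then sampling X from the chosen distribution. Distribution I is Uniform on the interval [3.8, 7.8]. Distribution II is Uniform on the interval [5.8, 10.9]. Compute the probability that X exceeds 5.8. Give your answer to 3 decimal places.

Conditional on each component, P(X > 5.8): I: 0.5; II: 1.
By total probability, P(X > 5.8) = 0.43·0.5 + 0.57·1 = 0.785.

0.785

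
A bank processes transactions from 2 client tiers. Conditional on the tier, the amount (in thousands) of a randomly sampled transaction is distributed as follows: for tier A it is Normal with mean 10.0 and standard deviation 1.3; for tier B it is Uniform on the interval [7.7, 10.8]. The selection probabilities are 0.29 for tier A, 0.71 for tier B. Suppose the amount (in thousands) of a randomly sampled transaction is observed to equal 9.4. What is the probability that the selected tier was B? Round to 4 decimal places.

0.7411

Likelihoods f(9.4 | ·): A: 0.275874; B: 0.322581.
Posterior ∝ prior × likelihood. Numerator for B: 0.71·0.322581 = 0.229032.
Normalizing constant: 0.29·0.275874 + 0.71·0.322581 = 0.309036.
P(B | observation) = 0.229032 / 0.309036 = 0.741119.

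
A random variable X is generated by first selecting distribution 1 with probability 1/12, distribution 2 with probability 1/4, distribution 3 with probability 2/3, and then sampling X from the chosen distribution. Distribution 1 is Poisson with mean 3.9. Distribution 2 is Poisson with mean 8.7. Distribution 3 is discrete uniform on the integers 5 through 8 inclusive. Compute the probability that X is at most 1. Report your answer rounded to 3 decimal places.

0.009

Conditional on each component, P(X ≤ 1): 1: 0.0991854; 2: 0.00161588; 3: 0.
By total probability, P(X ≤ 1) = 0.0833333·0.0991854 + 0.25·0.00161588 + 0.666667·0 = 0.00866942.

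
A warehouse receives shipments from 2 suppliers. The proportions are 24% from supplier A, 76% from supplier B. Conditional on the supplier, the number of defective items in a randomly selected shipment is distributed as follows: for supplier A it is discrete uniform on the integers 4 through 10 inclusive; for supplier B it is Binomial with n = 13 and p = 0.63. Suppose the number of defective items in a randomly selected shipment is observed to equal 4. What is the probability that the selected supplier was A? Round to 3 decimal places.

Likelihoods P(X=4 | ·): A: 0.142857; B: 0.0146381.
Posterior ∝ prior × likelihood. Numerator for A: 0.24·0.142857 = 0.0342857.
Normalizing constant: 0.24·0.142857 + 0.76·0.0146381 = 0.0454106.
P(A | observation) = 0.0342857 / 0.0454106 = 0.755015.

0.755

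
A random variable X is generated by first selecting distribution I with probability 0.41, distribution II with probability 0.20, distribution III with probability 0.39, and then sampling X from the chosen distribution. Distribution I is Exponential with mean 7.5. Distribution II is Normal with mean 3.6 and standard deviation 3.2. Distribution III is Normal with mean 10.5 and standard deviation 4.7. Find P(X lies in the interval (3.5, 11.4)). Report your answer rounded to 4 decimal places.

0.4665

Conditional on each component, P(3.5 < X < 11.4): I: 0.408377; II: 0.50507; III: 0.507733.
By total probability, P(3.5 < X < 11.4) = 0.41·0.408377 + 0.2·0.50507 + 0.39·0.507733 = 0.466465.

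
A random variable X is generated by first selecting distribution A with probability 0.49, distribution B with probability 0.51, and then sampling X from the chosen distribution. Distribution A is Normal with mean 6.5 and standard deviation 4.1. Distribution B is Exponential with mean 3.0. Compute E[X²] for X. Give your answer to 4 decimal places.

For each component E[X²] = Var + (mean)², giving A: 59.06; B: 18.
Overall E[X²] = 0.49·59.06 + 0.51·18 = 38.1194.

38.1194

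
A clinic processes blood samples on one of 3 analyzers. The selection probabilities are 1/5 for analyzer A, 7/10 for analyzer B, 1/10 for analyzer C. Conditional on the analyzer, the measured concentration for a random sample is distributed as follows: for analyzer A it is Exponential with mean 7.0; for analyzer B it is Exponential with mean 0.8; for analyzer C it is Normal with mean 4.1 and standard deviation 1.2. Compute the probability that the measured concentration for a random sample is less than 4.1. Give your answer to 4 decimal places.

0.8345

Conditional on each analyzer, P(X < 4.1): A: 0.443292; B: 0.994054; C: 0.5.
By total probability, P(X < 4.1) = 0.2·0.443292 + 0.7·0.994054 + 0.1·0.5 = 0.834496.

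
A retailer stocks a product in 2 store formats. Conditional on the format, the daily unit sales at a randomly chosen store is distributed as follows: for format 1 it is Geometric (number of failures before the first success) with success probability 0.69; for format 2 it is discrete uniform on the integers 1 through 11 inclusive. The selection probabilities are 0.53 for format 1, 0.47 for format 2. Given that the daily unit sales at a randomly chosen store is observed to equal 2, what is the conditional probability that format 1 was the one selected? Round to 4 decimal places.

Likelihoods P(X=2 | ·): 1: 0.066309; 2: 0.0909091.
Posterior ∝ prior × likelihood. Numerator for 1: 0.53·0.066309 = 0.0351438.
Normalizing constant: 0.53·0.066309 + 0.47·0.0909091 = 0.077871.
P(1 | observation) = 0.0351438 / 0.077871 = 0.451307.

0.4513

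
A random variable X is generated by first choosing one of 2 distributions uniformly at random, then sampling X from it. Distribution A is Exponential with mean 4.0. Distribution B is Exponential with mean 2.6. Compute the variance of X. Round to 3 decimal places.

11.870

Per component, A: μ=4, E[X²]=32; B: μ=2.6, E[X²]=13.52.
E[X] = 0.5·4 + 0.5·2.6 = 3.3.
E[X²] = 0.5·32 + 0.5·13.52 = 22.76.
Var(X) = E[X²] − (E[X])² = 22.76 − 10.89 = 11.87.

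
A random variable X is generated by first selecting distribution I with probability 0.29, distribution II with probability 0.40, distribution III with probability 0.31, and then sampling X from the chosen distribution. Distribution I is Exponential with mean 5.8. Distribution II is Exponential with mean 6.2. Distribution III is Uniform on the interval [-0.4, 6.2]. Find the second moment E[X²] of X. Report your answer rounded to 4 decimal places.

For each component E[X²] = Var + (mean)², giving I: 67.28; II: 76.88; III: 12.04.
Overall E[X²] = 0.29·67.28 + 0.4·76.88 + 0.31·12.04 = 53.9956.

53.9956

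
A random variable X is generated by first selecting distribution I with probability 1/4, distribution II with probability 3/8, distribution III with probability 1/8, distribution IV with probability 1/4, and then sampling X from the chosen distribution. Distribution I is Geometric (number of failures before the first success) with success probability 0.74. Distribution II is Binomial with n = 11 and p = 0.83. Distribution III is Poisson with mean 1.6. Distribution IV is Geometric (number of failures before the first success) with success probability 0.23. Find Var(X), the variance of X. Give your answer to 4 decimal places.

18.2621

Per component, I: μ=0.351351, E[X²]=0.598247; II: μ=9.13, E[X²]=84.909; III: μ=1.6, E[X²]=4.16; IV: μ=3.34783, E[X²]=25.7637.
E[X] = 0.25·0.351351 + 0.375·9.13 + 0.125·1.6 + 0.25·3.34783 = 4.54854.
E[X²] = 0.25·0.598247 + 0.375·84.909 + 0.125·4.16 + 0.25·25.7637 = 38.9514.
Var(X) = E[X²] − (E[X])² = 38.9514 − 20.6893 = 18.2621.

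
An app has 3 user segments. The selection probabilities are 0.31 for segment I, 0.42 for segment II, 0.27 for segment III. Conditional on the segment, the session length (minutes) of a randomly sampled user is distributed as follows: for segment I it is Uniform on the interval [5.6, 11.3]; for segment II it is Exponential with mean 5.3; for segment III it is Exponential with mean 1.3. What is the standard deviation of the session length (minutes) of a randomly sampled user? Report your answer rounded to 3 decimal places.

Per component, I: μ=8.45, E[X²]=74.11; II: μ=5.3, E[X²]=56.18; III: μ=1.3, E[X²]=3.38.
E[X] = 0.31·8.45 + 0.42·5.3 + 0.27·1.3 = 5.1965.
E[X²] = 0.31·74.11 + 0.42·56.18 + 0.27·3.38 = 47.4823.
Var(X) = E[X²] − (E[X])² = 47.4823 − 27.0036 = 20.4787.
SD(X) = √20.4787 = 4.52534.

4.525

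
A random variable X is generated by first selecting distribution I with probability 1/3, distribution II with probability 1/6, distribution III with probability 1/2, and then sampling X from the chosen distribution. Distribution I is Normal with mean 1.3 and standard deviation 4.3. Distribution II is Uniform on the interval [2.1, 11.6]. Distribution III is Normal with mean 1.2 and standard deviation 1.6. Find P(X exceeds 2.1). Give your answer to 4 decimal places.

Conditional on each component, P(X > 2.1): I: 0.426204; II: 1; III: 0.286888.
By total probability, P(X > 2.1) = 0.333333·0.426204 + 0.166667·1 + 0.5·0.286888 = 0.452179.

0.4522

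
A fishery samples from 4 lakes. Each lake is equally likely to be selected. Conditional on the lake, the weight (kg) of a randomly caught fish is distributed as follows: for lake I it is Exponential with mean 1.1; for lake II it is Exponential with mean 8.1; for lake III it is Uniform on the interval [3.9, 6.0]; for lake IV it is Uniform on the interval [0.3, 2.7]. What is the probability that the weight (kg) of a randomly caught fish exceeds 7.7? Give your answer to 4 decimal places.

Conditional on each lake, P(X > 7.7): I: 0.000911882; II: 0.386502; III: 0; IV: 0.
By total probability, P(X > 7.7) = 0.25·0.000911882 + 0.25·0.386502 + 0.25·0 + 0.25·0 = 0.0968536.

0.0969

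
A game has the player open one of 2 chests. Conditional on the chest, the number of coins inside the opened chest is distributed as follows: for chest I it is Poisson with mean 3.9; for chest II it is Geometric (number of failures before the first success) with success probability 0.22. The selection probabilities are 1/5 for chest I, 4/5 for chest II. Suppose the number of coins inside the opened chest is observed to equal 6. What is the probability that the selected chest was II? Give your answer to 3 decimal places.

Likelihoods P(X=6 | ·): I: 0.0989251; II: 0.0495439.
Posterior ∝ prior × likelihood. Numerator for II: 0.8·0.0495439 = 0.0396351.
Normalizing constant: 0.2·0.0989251 + 0.8·0.0495439 = 0.0594202.
P(II | observation) = 0.0396351 / 0.0594202 = 0.667032.

0.667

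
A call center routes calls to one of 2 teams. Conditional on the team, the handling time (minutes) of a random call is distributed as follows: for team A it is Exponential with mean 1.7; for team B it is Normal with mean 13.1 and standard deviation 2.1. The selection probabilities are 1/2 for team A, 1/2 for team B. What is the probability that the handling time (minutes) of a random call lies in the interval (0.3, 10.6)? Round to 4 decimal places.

Conditional on each team, P(0.3 < X < 10.6): A: 0.836264; B: 0.11693.
By total probability, P(0.3 < X < 10.6) = 0.5·0.836264 + 0.5·0.11693 = 0.476597.

0.4766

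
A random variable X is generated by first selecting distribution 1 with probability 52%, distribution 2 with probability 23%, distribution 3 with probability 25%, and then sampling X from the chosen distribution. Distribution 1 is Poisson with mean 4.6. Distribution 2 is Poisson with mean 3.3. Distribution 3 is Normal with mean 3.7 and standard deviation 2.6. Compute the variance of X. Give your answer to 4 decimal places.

5.1576

Per component, 1: μ=4.6, E[X²]=25.76; 2: μ=3.3, E[X²]=14.19; 3: μ=3.7, E[X²]=20.45.
E[X] = 0.52·4.6 + 0.23·3.3 + 0.25·3.7 = 4.076.
E[X²] = 0.52·25.76 + 0.23·14.19 + 0.25·20.45 = 21.7714.
Var(X) = E[X²] − (E[X])² = 21.7714 − 16.6138 = 5.15762.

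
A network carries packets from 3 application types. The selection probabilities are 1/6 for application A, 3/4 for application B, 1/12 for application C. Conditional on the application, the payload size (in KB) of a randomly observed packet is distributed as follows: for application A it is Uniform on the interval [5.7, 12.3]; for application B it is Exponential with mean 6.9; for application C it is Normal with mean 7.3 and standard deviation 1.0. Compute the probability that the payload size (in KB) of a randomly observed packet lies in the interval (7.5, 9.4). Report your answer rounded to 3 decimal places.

Conditional on each application, P(7.5 < X < 9.4): A: 0.287879; B: 0.081175; C: 0.402876.
By total probability, P(7.5 < X < 9.4) = 0.166667·0.287879 + 0.75·0.081175 + 0.0833333·0.402876 = 0.142434.

0.142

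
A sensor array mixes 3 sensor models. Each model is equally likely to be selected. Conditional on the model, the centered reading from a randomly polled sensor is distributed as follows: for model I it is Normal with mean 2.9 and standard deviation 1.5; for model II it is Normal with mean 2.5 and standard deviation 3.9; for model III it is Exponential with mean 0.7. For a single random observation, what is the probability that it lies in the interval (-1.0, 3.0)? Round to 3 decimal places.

Conditional on each model, P(-1.0 < X < 3.0): I: 0.521915; II: 0.366263; III: 0.986236.
By total probability, P(-1.0 < X < 3.0) = 0.333333·0.521915 + 0.333333·0.366263 + 0.333333·0.986236 = 0.624805.

0.625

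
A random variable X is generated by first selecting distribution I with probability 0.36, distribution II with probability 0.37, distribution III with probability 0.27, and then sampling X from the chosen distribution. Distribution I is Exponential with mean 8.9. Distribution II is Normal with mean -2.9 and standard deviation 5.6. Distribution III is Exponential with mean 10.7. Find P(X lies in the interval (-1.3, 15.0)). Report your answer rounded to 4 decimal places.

0.6399

Conditional on each component, P(-1.3 < X < 15.0): I: 0.814628; II: 0.386853; III: 0.753864.
By total probability, P(-1.3 < X < 15.0) = 0.36·0.814628 + 0.37·0.386853 + 0.27·0.753864 = 0.639945.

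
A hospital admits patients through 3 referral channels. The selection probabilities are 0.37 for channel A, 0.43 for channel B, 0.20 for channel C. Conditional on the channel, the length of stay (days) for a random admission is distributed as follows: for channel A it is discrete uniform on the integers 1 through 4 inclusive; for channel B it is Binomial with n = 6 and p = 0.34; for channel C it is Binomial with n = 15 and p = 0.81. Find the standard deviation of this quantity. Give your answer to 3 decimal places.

Per component, A: μ=2.5, E[X²]=7.5; B: μ=2.04, E[X²]=5.508; C: μ=12.15, E[X²]=149.931.
E[X] = 0.37·2.5 + 0.43·2.04 + 0.2·12.15 = 4.2322.
E[X²] = 0.37·7.5 + 0.43·5.508 + 0.2·149.931 = 35.1296.
Var(X) = E[X²] − (E[X])² = 35.1296 − 17.9115 = 17.2181.
SD(X) = √17.2181 = 4.14947.

4.149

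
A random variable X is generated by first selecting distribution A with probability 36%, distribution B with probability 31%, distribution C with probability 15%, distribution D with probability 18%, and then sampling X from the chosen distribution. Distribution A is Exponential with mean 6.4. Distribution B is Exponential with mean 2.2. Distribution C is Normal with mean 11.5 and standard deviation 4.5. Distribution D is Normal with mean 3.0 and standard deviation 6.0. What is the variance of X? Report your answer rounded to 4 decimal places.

35.8940

Per component, A: μ=6.4, E[X²]=81.92; B: μ=2.2, E[X²]=9.68; C: μ=11.5, E[X²]=152.5; D: μ=3, E[X²]=45.
E[X] = 0.36·6.4 + 0.31·2.2 + 0.15·11.5 + 0.18·3 = 5.251.
E[X²] = 0.36·81.92 + 0.31·9.68 + 0.15·152.5 + 0.18·45 = 63.467.
Var(X) = E[X²] − (E[X])² = 63.467 − 27.573 = 35.894.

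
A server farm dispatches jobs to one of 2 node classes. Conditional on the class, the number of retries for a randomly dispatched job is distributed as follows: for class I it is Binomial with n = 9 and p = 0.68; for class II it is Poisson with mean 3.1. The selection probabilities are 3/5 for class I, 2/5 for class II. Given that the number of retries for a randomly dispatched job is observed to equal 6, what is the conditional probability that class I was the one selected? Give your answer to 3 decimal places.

0.880

Likelihoods P(X=6 | ·): I: 0.272134; II: 0.0555296.
Posterior ∝ prior × likelihood. Numerator for I: 0.6·0.272134 = 0.16328.
Normalizing constant: 0.6·0.272134 + 0.4·0.0555296 = 0.185492.
P(I | observation) = 0.16328 / 0.185492 = 0.880255.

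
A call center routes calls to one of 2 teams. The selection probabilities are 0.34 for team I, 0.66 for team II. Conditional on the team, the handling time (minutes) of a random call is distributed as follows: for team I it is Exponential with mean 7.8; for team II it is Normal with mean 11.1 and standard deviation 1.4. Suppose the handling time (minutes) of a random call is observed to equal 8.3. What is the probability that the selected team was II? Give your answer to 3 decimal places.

0.629

Likelihoods f(8.3 | ·): I: 0.0442356; II: 0.038565.
Posterior ∝ prior × likelihood. Numerator for II: 0.66·0.038565 = 0.0254529.
Normalizing constant: 0.34·0.0442356 + 0.66·0.038565 = 0.040493.
P(II | observation) = 0.0254529 / 0.040493 = 0.628575.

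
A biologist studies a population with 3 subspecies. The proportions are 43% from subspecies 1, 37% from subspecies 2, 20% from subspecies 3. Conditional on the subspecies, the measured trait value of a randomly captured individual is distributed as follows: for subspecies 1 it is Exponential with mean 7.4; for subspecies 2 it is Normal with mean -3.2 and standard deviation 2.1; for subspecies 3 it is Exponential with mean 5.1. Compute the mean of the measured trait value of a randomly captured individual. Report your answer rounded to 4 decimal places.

Component means — 1: 7.4; 2: -3.2; 3: 5.1.
E[X] = 0.43·7.4 + 0.37·-3.2 + 0.2·5.1 = 3.018.

3.0180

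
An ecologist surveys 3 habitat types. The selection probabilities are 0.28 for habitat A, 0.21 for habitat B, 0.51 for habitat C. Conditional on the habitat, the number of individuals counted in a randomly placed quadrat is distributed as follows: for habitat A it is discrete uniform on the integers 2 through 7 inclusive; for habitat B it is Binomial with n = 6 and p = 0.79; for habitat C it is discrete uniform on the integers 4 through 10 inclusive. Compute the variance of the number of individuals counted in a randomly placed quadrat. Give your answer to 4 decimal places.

4.5086

Per component, A: μ=4.5, E[X²]=23.1667; B: μ=4.74, E[X²]=23.463; C: μ=7, E[X²]=53.
E[X] = 0.28·4.5 + 0.21·4.74 + 0.51·7 = 5.8254.
E[X²] = 0.28·23.1667 + 0.21·23.463 + 0.51·53 = 38.4439.
Var(X) = E[X²] − (E[X])² = 38.4439 − 33.9353 = 4.50861.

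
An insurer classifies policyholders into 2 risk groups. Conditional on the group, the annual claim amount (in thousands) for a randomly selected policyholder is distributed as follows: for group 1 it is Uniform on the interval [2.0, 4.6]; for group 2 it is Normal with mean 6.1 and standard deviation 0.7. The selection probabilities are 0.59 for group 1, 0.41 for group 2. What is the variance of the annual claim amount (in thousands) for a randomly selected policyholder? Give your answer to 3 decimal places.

2.430

Per component, 1: μ=3.3, E[X²]=11.4533; 2: μ=6.1, E[X²]=37.7.
E[X] = 0.59·3.3 + 0.41·6.1 = 4.448.
E[X²] = 0.59·11.4533 + 0.41·37.7 = 22.2145.
Var(X) = E[X²] − (E[X])² = 22.2145 − 19.7847 = 2.42976.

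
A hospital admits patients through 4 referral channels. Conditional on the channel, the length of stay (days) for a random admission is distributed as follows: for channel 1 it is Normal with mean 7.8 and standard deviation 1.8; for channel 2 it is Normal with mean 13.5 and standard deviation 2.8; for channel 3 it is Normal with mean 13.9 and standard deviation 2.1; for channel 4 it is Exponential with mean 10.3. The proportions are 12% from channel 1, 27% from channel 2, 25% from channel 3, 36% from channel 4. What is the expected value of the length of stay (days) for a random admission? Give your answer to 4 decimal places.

11.7640

Component means — 1: 7.8; 2: 13.5; 3: 13.9; 4: 10.3.
E[X] = 0.12·7.8 + 0.27·13.5 + 0.25·13.9 + 0.36·10.3 = 11.764.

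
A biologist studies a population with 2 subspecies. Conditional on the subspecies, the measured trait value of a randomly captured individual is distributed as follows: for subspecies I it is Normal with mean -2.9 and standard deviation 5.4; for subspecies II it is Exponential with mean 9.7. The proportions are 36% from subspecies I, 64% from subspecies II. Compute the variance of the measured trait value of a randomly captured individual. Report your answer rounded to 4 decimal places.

Per component, I: μ=-2.9, E[X²]=37.57; II: μ=9.7, E[X²]=188.18.
E[X] = 0.36·-2.9 + 0.64·9.7 = 5.164.
E[X²] = 0.36·37.57 + 0.64·188.18 = 133.96.
Var(X) = E[X²] − (E[X])² = 133.96 − 26.6669 = 107.294.

107.2935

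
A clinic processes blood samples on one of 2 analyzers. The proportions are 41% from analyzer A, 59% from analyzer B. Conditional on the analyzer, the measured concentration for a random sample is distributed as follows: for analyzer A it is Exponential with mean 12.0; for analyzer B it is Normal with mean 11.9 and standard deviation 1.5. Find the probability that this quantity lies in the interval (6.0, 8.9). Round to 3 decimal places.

Conditional on each analyzer, P(6.0 < X < 8.9): A: 0.130211; B: 0.0227082.
By total probability, P(6.0 < X < 8.9) = 0.41·0.130211 + 0.59·0.0227082 = 0.0667845.

0.067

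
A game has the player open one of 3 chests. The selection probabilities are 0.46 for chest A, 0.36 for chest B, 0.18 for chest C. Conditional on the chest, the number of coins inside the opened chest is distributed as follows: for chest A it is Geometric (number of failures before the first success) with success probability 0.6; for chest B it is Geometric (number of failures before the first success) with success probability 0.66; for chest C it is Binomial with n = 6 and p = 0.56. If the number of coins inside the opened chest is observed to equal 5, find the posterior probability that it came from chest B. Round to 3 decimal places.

0.036

Likelihoods P(X=5 | ·): A: 0.006144; B: 0.00299874; C: 0.145393.
Posterior ∝ prior × likelihood. Numerator for B: 0.36·0.00299874 = 0.00107955.
Normalizing constant: 0.46·0.006144 + 0.36·0.00299874 + 0.18·0.145393 = 0.0300766.
P(B | observation) = 0.00107955 / 0.0300766 = 0.0358933.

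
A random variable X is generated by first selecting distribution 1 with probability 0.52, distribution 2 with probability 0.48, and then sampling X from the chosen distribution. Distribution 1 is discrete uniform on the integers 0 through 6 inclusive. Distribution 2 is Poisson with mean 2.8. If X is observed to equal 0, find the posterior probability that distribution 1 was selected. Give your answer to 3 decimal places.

Likelihoods P(X=0 | ·): 1: 0.142857; 2: 0.0608101.
Posterior ∝ prior × likelihood. Numerator for 1: 0.52·0.142857 = 0.0742857.
Normalizing constant: 0.52·0.142857 + 0.48·0.0608101 = 0.103475.
P(1 | observation) = 0.0742857 / 0.103475 = 0.717913.

0.718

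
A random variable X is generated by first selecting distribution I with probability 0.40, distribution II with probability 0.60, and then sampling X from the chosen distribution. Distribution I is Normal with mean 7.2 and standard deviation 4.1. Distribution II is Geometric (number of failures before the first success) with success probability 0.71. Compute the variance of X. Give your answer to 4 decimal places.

18.1392

Per component, I: μ=7.2, E[X²]=68.65; II: μ=0.408451, E[X²]=0.742115.
E[X] = 0.4·7.2 + 0.6·0.408451 = 3.12507.
E[X²] = 0.4·68.65 + 0.6·0.742115 = 27.9053.
Var(X) = E[X²] − (E[X])² = 27.9053 − 9.76607 = 18.1392.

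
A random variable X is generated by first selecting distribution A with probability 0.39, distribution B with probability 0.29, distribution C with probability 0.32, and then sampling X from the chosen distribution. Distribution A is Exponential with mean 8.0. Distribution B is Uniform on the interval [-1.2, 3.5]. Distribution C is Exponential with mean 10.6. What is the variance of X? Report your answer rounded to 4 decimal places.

75.8869

Per component, A: μ=8, E[X²]=128; B: μ=1.15, E[X²]=3.16333; C: μ=10.6, E[X²]=224.72.
E[X] = 0.39·8 + 0.29·1.15 + 0.32·10.6 = 6.8455.
E[X²] = 0.39·128 + 0.29·3.16333 + 0.32·224.72 = 122.748.
Var(X) = E[X²] − (E[X])² = 122.748 − 46.8609 = 75.8869.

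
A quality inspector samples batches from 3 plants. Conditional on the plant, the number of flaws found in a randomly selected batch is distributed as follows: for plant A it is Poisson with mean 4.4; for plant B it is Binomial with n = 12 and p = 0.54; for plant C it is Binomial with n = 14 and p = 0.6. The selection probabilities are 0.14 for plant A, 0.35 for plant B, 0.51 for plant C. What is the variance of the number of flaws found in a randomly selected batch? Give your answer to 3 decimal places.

Per component, A: μ=4.4, E[X²]=23.76; B: μ=6.48, E[X²]=44.9712; C: μ=8.4, E[X²]=73.92.
E[X] = 0.14·4.4 + 0.35·6.48 + 0.51·8.4 = 7.168.
E[X²] = 0.14·23.76 + 0.35·44.9712 + 0.51·73.92 = 56.7655.
Var(X) = E[X²] − (E[X])² = 56.7655 − 51.3802 = 5.3853.

5.385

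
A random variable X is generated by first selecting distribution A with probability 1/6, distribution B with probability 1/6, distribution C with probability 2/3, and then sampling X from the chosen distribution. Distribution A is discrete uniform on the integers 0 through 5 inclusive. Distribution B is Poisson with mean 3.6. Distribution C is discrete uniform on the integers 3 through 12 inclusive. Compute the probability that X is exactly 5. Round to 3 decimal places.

0.117

Conditional on each component, P(X = 5): A: 0.166667; B: 0.13768; C: 0.1.
By total probability, P(X = 5) = 0.166667·0.166667 + 0.166667·0.13768 + 0.666667·0.1 = 0.117391.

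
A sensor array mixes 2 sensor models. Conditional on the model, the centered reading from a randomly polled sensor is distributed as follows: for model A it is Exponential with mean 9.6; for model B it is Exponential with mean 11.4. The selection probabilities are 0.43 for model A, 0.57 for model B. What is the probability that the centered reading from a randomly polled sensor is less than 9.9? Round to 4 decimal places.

0.6075

Conditional on each model, P(X < 9.9): A: 0.643439; B: 0.580386.
By total probability, P(X < 9.9) = 0.43·0.643439 + 0.57·0.580386 = 0.607499.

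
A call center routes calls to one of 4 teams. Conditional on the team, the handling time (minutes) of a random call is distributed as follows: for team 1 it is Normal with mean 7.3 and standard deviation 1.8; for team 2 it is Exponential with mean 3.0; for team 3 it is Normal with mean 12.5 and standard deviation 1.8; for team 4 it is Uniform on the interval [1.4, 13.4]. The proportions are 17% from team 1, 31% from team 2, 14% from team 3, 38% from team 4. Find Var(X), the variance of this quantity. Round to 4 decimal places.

Per component, 1: μ=7.3, E[X²]=56.53; 2: μ=3, E[X²]=18; 3: μ=12.5, E[X²]=159.49; 4: μ=7.4, E[X²]=66.76.
E[X] = 0.17·7.3 + 0.31·3 + 0.14·12.5 + 0.38·7.4 = 6.733.
E[X²] = 0.17·56.53 + 0.31·18 + 0.14·159.49 + 0.38·66.76 = 62.8875.
Var(X) = E[X²] − (E[X])² = 62.8875 − 45.3333 = 17.5542.

17.5542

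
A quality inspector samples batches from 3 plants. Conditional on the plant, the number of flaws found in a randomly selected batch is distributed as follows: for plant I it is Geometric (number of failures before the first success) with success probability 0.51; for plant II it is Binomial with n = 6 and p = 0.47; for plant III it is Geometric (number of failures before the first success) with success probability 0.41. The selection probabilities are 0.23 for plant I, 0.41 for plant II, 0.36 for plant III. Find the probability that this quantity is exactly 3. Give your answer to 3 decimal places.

Conditional on each plant, P(X = 3): I: 0.060001; II: 0.309137; III: 0.0842054.
By total probability, P(X = 3) = 0.23·0.060001 + 0.41·0.309137 + 0.36·0.0842054 = 0.17086.

0.171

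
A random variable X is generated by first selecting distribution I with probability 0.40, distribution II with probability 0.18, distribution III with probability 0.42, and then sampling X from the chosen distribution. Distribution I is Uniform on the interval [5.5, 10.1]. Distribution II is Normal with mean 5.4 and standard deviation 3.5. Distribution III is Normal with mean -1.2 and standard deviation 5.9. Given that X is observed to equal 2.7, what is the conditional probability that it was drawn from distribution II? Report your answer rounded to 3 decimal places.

0.400

Likelihoods f(2.7 | ·): I: 0; II: 0.0846481; III: 0.0543472.
Posterior ∝ prior × likelihood. Numerator for II: 0.18·0.0846481 = 0.0152367.
Normalizing constant: 0.4·0 + 0.18·0.0846481 + 0.42·0.0543472 = 0.0380625.
P(II | observation) = 0.0152367 / 0.0380625 = 0.400307.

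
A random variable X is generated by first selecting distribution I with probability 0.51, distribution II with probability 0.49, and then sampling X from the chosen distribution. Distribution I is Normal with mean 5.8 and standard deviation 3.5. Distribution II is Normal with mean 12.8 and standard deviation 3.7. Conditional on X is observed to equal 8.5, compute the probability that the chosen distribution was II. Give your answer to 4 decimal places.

0.3838

Likelihoods f(8.5 | ·): I: 0.0846481; II: 0.0548813.
Posterior ∝ prior × likelihood. Numerator for II: 0.49·0.0548813 = 0.0268919.
Normalizing constant: 0.51·0.0846481 + 0.49·0.0548813 = 0.0700624.
P(II | observation) = 0.0268919 / 0.0700624 = 0.383827.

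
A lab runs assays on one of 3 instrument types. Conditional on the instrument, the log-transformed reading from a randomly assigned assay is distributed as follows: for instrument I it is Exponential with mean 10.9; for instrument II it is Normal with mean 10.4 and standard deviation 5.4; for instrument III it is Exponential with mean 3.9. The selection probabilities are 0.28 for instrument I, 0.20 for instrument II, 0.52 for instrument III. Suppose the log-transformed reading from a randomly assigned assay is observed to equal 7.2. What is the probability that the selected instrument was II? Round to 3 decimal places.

0.265

Likelihoods f(7.2 | ·): I: 0.0473915; II: 0.0619814; III: 0.0404726.
Posterior ∝ prior × likelihood. Numerator for II: 0.2·0.0619814 = 0.0123963.
Normalizing constant: 0.28·0.0473915 + 0.2·0.0619814 + 0.52·0.0404726 = 0.0467116.
P(II | observation) = 0.0123963 / 0.0467116 = 0.265379.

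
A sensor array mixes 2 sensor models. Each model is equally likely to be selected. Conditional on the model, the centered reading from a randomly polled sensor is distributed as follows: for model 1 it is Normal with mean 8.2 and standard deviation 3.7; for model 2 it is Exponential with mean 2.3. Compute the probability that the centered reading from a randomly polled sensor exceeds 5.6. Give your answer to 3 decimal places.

0.423

Conditional on each model, P(X > 5.6): 1: 0.758879; 2: 0.0876168.
By total probability, P(X > 5.6) = 0.5·0.758879 + 0.5·0.0876168 = 0.423248.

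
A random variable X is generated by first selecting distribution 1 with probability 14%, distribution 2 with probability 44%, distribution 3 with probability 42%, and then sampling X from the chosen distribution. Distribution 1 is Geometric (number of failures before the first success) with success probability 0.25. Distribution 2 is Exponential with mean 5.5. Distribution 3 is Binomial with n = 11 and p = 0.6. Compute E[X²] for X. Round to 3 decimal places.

For each component E[X²] = Var + (mean)², giving 1: 21; 2: 60.5; 3: 46.2.
Overall E[X²] = 0.14·21 + 0.44·60.5 + 0.42·46.2 = 48.964.

48.964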